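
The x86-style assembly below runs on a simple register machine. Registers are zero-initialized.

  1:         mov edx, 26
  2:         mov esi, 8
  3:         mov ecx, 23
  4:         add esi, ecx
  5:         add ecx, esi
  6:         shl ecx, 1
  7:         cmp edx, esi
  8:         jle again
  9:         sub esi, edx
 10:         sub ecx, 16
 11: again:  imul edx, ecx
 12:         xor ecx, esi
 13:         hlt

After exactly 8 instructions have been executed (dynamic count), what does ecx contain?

108

after mov edx, 26: edx=26
after mov esi, 8: esi=8
after mov ecx, 23: ecx=23
after add esi, ecx: esi=8+23=31
after add ecx, esi: ecx=23+31=54
after shl ecx, 1: ecx=54<<1=108
cmp edx, esi  (cmp 26,31)
jle again: taken
After step 8: ecx = 108.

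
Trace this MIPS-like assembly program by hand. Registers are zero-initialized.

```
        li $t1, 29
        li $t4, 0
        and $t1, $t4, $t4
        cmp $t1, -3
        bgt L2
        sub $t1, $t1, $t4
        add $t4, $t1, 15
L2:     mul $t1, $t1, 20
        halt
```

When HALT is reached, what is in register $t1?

li $t1, 29 → $t1=29
li $t4, 0 → $t4=0
and $t1, $t4, $t4 → $t1=0&0=0
cmp $t1, -3  (cmp 0,-3)
bgt L2: taken
mul $t1, $t1, 20 → $t1=0*20=0
halt.

0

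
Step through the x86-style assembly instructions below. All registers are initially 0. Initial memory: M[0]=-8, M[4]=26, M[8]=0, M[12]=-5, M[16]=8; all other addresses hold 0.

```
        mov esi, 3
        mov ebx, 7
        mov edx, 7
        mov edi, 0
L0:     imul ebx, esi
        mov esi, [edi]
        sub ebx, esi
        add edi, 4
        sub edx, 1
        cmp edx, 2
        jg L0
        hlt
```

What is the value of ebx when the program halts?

-33

esi=3
ebx=7
edx=7
edi=0
ebx=7*3=21
esi=M[0]=-8
ebx=21-(-8)=29
edi=0+4=4
edx=7-1=6
cmp edx, 2  (cmp 6,2)
jg L0: taken
ebx=29*(-8)=-232
esi=M[4]=26
ebx=(-232)-26=-258
edi=4+4=8
edx=6-1=5
cmp edx, 2  (cmp 5,2)
jg L0: taken
ebx=(-258)*26=-6708
esi=M[8]=0
ebx=(-6708)-0=-6708
edi=8+4=12
edx=5-1=4
cmp edx, 2  (cmp 4,2)
jg L0: taken
ebx=(-6708)*0=0
esi=M[12]=-5
ebx=0-(-5)=5
edi=12+4=16
edx=4-1=3
cmp edx, 2  (cmp 3,2)
jg L0: taken
ebx=5*(-5)=-25
esi=M[16]=8
ebx=(-25)-8=-33
edi=16+4=20
edx=3-1=2
cmp edx, 2  (cmp 2,2)
jg L0: not taken
halt.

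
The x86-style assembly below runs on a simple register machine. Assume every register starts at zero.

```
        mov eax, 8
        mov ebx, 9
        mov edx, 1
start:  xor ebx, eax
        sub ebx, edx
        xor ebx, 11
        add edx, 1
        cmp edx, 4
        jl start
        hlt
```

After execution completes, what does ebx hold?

-12

after mov eax, 8: eax=8
after mov ebx, 9: ebx=9
after mov edx, 1: edx=1
after xor ebx, eax: ebx=9^8=1
after sub ebx, edx: ebx=1-1=0
after xor ebx, 11: ebx=0^11=11
after add edx, 1: edx=1+1=2
cmp edx, 4  (cmp 2,4)
jl start: taken
after xor ebx, eax: ebx=11^8=3
after sub ebx, edx: ebx=3-2=1
after xor ebx, 11: ebx=1^11=10
after add edx, 1: edx=2+1=3
cmp edx, 4  (cmp 3,4)
jl start: taken
after xor ebx, eax: ebx=10^8=2
after sub ebx, edx: ebx=2-3=-1
after xor ebx, 11: ebx=(-1)^11=-12
after add edx, 1: edx=3+1=4
cmp edx, 4  (cmp 4,4)
jl start: not taken
halt.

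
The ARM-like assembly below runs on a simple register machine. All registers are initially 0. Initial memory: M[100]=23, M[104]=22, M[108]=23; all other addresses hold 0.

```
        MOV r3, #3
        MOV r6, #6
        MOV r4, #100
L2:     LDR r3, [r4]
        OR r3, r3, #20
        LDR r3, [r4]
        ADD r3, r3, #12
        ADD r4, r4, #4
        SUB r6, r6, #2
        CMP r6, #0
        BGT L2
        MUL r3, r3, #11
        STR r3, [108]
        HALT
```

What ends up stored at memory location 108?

MOV r3, #3 → r3=3
MOV r6, #6 → r6=6
MOV r4, #100 → r4=100
LDR r3, [r4] → r3=M[100]=23
OR r3, r3, #20 → r3=23|20=23
LDR r3, [r4] → r3=M[100]=23
ADD r3, r3, #12 → r3=23+12=35
ADD r4, r4, #4 → r4=100+4=104
SUB r6, r6, #2 → r6=6-2=4
CMP r6, #0  (cmp 4,0)
BGT L2: taken
LDR r3, [r4] → r3=M[104]=22
OR r3, r3, #20 → r3=22|20=22
LDR r3, [r4] → r3=M[104]=22
ADD r3, r3, #12 → r3=22+12=34
ADD r4, r4, #4 → r4=104+4=108
SUB r6, r6, #2 → r6=4-2=2
CMP r6, #0  (cmp 2,0)
BGT L2: taken
LDR r3, [r4] → r3=M[108]=23
OR r3, r3, #20 → r3=23|20=23
LDR r3, [r4] → r3=M[108]=23
ADD r3, r3, #12 → r3=23+12=35
ADD r4, r4, #4 → r4=108+4=112
SUB r6, r6, #2 → r6=2-2=0
CMP r6, #0  (cmp 0,0)
BGT L2: not taken
MUL r3, r3, #11 → r3=35*11=385
STR r3, [108] → M[108]=385
halt.

385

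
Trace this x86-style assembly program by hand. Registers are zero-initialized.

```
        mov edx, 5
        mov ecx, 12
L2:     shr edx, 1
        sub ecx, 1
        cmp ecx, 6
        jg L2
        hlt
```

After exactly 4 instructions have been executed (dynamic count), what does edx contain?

edx=5
ecx=12
edx=5>>1=2
ecx=12-1=11
After step 4: edx = 2.

2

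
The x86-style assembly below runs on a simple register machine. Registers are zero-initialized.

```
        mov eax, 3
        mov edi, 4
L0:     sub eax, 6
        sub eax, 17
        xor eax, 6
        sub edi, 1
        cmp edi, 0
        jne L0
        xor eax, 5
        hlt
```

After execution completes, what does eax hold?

mov eax, 3 → eax=3
mov edi, 4 → edi=4
sub eax, 6 → eax=3-6=-3
sub eax, 17 → eax=(-3)-17=-20
xor eax, 6 → eax=(-20)^6=-22
sub edi, 1 → edi=4-1=3
cmp edi, 0  (cmp 3,0)
jne L0: taken
sub eax, 6 → eax=(-22)-6=-28
sub eax, 17 → eax=(-28)-17=-45
xor eax, 6 → eax=(-45)^6=-43
sub edi, 1 → edi=3-1=2
cmp edi, 0  (cmp 2,0)
jne L0: taken
sub eax, 6 → eax=(-43)-6=-49
sub eax, 17 → eax=(-49)-17=-66
xor eax, 6 → eax=(-66)^6=-72
sub edi, 1 → edi=2-1=1
cmp edi, 0  (cmp 1,0)
jne L0: taken
sub eax, 6 → eax=(-72)-6=-78
sub eax, 17 → eax=(-78)-17=-95
xor eax, 6 → eax=(-95)^6=-89
sub edi, 1 → edi=1-1=0
cmp edi, 0  (cmp 0,0)
jne L0: not taken
xor eax, 5 → eax=(-89)^5=-94
halt.

-94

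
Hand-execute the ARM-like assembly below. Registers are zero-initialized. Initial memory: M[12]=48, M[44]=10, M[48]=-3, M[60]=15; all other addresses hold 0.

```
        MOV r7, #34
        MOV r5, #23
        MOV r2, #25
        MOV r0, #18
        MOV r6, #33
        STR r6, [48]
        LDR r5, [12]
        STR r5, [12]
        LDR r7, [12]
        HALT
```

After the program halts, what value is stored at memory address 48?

33

after MOV r7, #34: r7=34
after MOV r5, #23: r5=23
after MOV r2, #25: r2=25
after MOV r0, #18: r0=18
after MOV r6, #33: r6=33
STR r6, [48] → M[48]=33
after LDR r5, [12]: r5=M[12]=48
STR r5, [12] → M[12]=48
after LDR r7, [12]: r7=M[12]=48
halt.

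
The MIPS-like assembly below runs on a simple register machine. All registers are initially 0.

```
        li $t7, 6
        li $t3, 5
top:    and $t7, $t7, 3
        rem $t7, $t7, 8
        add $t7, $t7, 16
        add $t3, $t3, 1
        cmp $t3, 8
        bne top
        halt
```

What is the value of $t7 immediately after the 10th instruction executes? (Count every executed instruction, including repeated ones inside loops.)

$t7=6
$t3=5
$t7=6&3=2
$t7=2%8=2
$t7=2+16=18
$t3=5+1=6
cmp $t3, 8  (cmp 6,8)
bne top: taken
$t7=18&3=2
$t7=2%8=2
After step 10: $t7 = 2.

2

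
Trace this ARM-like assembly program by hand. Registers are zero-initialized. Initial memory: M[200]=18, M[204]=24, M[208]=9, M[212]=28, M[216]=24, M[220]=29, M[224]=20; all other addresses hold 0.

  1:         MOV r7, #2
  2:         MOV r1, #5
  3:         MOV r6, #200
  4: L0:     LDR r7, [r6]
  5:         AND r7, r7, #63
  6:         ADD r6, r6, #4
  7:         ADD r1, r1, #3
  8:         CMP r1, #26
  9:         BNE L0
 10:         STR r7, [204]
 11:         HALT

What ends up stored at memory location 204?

20

r7=2
r1=5
r6=200
r7=M[200]=18
r7=18&63=18
r6=200+4=204
r1=5+3=8
CMP r1, #26  (cmp 8,26)
BNE L0: taken
r7=M[204]=24
r7=24&63=24
r6=204+4=208
r1=8+3=11
CMP r1, #26  (cmp 11,26)
BNE L0: taken
r7=M[208]=9
r7=9&63=9
r6=208+4=212
r1=11+3=14
CMP r1, #26  (cmp 14,26)
BNE L0: taken
r7=M[212]=28
r7=28&63=28
r6=212+4=216
r1=14+3=17
CMP r1, #26  (cmp 17,26)
BNE L0: taken
r7=M[216]=24
r7=24&63=24
r6=216+4=220
r1=17+3=20
CMP r1, #26  (cmp 20,26)
BNE L0: taken
r7=M[220]=29
r7=29&63=29
r6=220+4=224
r1=20+3=23
CMP r1, #26  (cmp 23,26)
BNE L0: taken
r7=M[224]=20
r7=20&63=20
r6=224+4=228
r1=23+3=26
CMP r1, #26  (cmp 26,26)
BNE L0: not taken
STR r7, [204] → M[204]=20
halt.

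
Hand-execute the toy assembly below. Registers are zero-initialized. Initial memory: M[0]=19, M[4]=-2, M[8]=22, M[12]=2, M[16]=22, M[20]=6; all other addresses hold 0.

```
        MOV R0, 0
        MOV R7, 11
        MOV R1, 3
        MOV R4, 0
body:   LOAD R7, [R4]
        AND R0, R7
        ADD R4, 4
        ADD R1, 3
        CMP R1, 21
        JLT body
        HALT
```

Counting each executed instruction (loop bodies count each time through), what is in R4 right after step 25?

16

after MOV R0, 0: R0=0
after MOV R7, 11: R7=11
after MOV R1, 3: R1=3
after MOV R4, 0: R4=0
after LOAD R7, [R4]: R7=M[0]=19
after AND R0, R7: R0=0&19=0
after ADD R4, 4: R4=0+4=4
after ADD R1, 3: R1=3+3=6
CMP R1, 21  (cmp 6,21)
JLT body: taken
after LOAD R7, [R4]: R7=M[4]=-2
after AND R0, R7: R0=0&(-2)=0
after ADD R4, 4: R4=4+4=8
after ADD R1, 3: R1=6+3=9
CMP R1, 21  (cmp 9,21)
JLT body: taken
after LOAD R7, [R4]: R7=M[8]=22
after AND R0, R7: R0=0&22=0
after ADD R4, 4: R4=8+4=12
after ADD R1, 3: R1=9+3=12
CMP R1, 21  (cmp 12,21)
JLT body: taken
after LOAD R7, [R4]: R7=M[12]=2
after AND R0, R7: R0=0&2=0
after ADD R4, 4: R4=12+4=16
After step 25: R4 = 16.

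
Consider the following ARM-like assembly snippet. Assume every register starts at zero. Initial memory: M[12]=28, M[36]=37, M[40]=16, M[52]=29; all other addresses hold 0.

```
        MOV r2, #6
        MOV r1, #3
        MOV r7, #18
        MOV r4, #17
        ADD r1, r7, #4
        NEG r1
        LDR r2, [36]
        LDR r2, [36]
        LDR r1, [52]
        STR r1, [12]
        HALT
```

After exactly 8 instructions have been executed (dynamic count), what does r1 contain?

-22

after MOV r2, #6: r2=6
after MOV r1, #3: r1=3
after MOV r7, #18: r7=18
after MOV r4, #17: r4=17
after ADD r1, r7, #4: r1=18+4=22
after NEG r1: r1=-(22)=-22
after LDR r2, [36]: r2=M[36]=37
after LDR r2, [36]: r2=M[36]=37
After step 8: r1 = -22.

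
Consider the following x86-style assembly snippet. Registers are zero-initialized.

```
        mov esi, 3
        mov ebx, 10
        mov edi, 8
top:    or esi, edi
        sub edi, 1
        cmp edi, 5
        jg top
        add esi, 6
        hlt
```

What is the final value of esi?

esi=3
ebx=10
edi=8
esi=3|8=11
edi=8-1=7
cmp edi, 5  (cmp 7,5)
jg top: taken
esi=11|7=15
edi=7-1=6
cmp edi, 5  (cmp 6,5)
jg top: taken
esi=15|6=15
edi=6-1=5
cmp edi, 5  (cmp 5,5)
jg top: not taken
esi=15+6=21
halt.

21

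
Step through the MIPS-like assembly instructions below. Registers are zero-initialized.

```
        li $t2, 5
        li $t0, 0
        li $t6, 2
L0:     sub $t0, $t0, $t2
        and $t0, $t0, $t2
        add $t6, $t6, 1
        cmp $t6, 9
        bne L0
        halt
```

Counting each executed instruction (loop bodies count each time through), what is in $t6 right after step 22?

$t2=5
$t0=0
$t6=2
$t0=0-5=-5
$t0=(-5)&5=1
$t6=2+1=3
cmp $t6, 9  (cmp 3,9)
bne L0: taken
$t0=1-5=-4
$t0=(-4)&5=4
$t6=3+1=4
cmp $t6, 9  (cmp 4,9)
bne L0: taken
$t0=4-5=-1
$t0=(-1)&5=5
$t6=4+1=5
cmp $t6, 9  (cmp 5,9)
bne L0: taken
$t0=5-5=0
$t0=0&5=0
$t6=5+1=6
cmp $t6, 9  (cmp 6,9)
After step 22: $t6 = 6.

6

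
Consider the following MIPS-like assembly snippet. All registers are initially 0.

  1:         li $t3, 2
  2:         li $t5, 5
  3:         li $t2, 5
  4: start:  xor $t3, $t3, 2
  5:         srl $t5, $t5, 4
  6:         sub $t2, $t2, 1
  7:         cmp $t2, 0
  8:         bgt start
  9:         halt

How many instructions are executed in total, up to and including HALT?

li $t3, 2 → $t3=2
li $t5, 5 → $t5=5
li $t2, 5 → $t2=5
xor $t3, $t3, 2 → $t3=2^2=0
srl $t5, $t5, 4 → $t5=5>>4=0
sub $t2, $t2, 1 → $t2=5-1=4
cmp $t2, 0  (cmp 4,0)
bgt start: taken
xor $t3, $t3, 2 → $t3=0^2=2
srl $t5, $t5, 4 → $t5=0>>4=0
sub $t2, $t2, 1 → $t2=4-1=3
cmp $t2, 0  (cmp 3,0)
bgt start: taken
xor $t3, $t3, 2 → $t3=2^2=0
srl $t5, $t5, 4 → $t5=0>>4=0
sub $t2, $t2, 1 → $t2=3-1=2
cmp $t2, 0  (cmp 2,0)
bgt start: taken
xor $t3, $t3, 2 → $t3=0^2=2
srl $t5, $t5, 4 → $t5=0>>4=0
sub $t2, $t2, 1 → $t2=2-1=1
cmp $t2, 0  (cmp 1,0)
bgt start: taken
xor $t3, $t3, 2 → $t3=2^2=0
srl $t5, $t5, 4 → $t5=0>>4=0
sub $t2, $t2, 1 → $t2=1-1=0
cmp $t2, 0  (cmp 0,0)
bgt start: not taken
halt.
Total executed instructions: 29.

29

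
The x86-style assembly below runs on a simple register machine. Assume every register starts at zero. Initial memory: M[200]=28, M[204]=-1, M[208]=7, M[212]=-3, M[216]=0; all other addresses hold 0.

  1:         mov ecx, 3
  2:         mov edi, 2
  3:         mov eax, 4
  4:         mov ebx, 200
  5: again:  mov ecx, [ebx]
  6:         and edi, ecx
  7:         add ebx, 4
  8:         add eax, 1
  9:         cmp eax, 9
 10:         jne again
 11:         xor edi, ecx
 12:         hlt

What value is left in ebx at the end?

mov ecx, 3 → ecx=3
mov edi, 2 → edi=2
mov eax, 4 → eax=4
mov ebx, 200 → ebx=200
mov ecx, [ebx] → ecx=M[200]=28
and edi, ecx → edi=2&28=0
add ebx, 4 → ebx=200+4=204
add eax, 1 → eax=4+1=5
cmp eax, 9  (cmp 5,9)
jne again: taken
mov ecx, [ebx] → ecx=M[204]=-1
and edi, ecx → edi=0&(-1)=0
add ebx, 4 → ebx=204+4=208
add eax, 1 → eax=5+1=6
cmp eax, 9  (cmp 6,9)
jne again: taken
mov ecx, [ebx] → ecx=M[208]=7
and edi, ecx → edi=0&7=0
add ebx, 4 → ebx=208+4=212
add eax, 1 → eax=6+1=7
cmp eax, 9  (cmp 7,9)
jne again: taken
mov ecx, [ebx] → ecx=M[212]=-3
and edi, ecx → edi=0&(-3)=0
add ebx, 4 → ebx=212+4=216
add eax, 1 → eax=7+1=8
cmp eax, 9  (cmp 8,9)
jne again: taken
mov ecx, [ebx] → ecx=M[216]=0
and edi, ecx → edi=0&0=0
add ebx, 4 → ebx=216+4=220
add eax, 1 → eax=8+1=9
cmp eax, 9  (cmp 9,9)
jne again: not taken
xor edi, ecx → edi=0^0=0
halt.

220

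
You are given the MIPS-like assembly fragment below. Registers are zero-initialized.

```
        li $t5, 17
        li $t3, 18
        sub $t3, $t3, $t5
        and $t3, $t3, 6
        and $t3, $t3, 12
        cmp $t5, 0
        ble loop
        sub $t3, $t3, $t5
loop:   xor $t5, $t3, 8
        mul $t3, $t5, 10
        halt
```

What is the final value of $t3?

-250

after li $t5, 17: $t5=17
after li $t3, 18: $t3=18
after sub $t3, $t3, $t5: $t3=18-17=1
after and $t3, $t3, 6: $t3=1&6=0
after and $t3, $t3, 12: $t3=0&12=0
cmp $t5, 0  (cmp 17,0)
ble loop: not taken
after sub $t3, $t3, $t5: $t3=0-17=-17
after xor $t5, $t3, 8: $t5=(-17)^8=-25
after mul $t3, $t5, 10: $t3=(-25)*10=-250
halt.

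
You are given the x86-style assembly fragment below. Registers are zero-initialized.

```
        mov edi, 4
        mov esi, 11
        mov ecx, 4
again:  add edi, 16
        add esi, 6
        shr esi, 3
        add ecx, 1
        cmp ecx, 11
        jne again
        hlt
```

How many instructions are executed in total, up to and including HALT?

46

edi=4
esi=11
ecx=4
edi=4+16=20
esi=11+6=17
esi=17>>3=2
ecx=4+1=5
cmp ecx, 11  (cmp 5,11)
jne again: taken
edi=20+16=36
esi=2+6=8
esi=8>>3=1
ecx=5+1=6
cmp ecx, 11  (cmp 6,11)
jne again: taken
edi=36+16=52
esi=1+6=7
esi=7>>3=0
ecx=6+1=7
cmp ecx, 11  (cmp 7,11)
jne again: taken
edi=52+16=68
esi=0+6=6
esi=6>>3=0
ecx=7+1=8
cmp ecx, 11  (cmp 8,11)
jne again: taken
edi=68+16=84
esi=0+6=6
esi=6>>3=0
ecx=8+1=9
cmp ecx, 11  (cmp 9,11)
jne again: taken
edi=84+16=100
esi=0+6=6
esi=6>>3=0
ecx=9+1=10
cmp ecx, 11  (cmp 10,11)
jne again: taken
edi=100+16=116
esi=0+6=6
esi=6>>3=0
ecx=10+1=11
cmp ecx, 11  (cmp 11,11)
jne again: not taken
halt.
Total executed instructions: 46.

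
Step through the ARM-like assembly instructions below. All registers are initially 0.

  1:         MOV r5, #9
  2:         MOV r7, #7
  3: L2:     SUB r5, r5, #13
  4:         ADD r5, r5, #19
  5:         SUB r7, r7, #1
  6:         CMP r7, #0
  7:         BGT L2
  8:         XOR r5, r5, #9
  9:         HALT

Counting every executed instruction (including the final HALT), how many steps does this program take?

39

r5=9
r7=7
r5=9-13=-4
r5=(-4)+19=15
r7=7-1=6
CMP r7, #0  (cmp 6,0)
BGT L2: taken
r5=15-13=2
r5=2+19=21
r7=6-1=5
CMP r7, #0  (cmp 5,0)
BGT L2: taken
r5=21-13=8
r5=8+19=27
r7=5-1=4
CMP r7, #0  (cmp 4,0)
BGT L2: taken
r5=27-13=14
r5=14+19=33
r7=4-1=3
CMP r7, #0  (cmp 3,0)
BGT L2: taken
r5=33-13=20
r5=20+19=39
r7=3-1=2
CMP r7, #0  (cmp 2,0)
BGT L2: taken
r5=39-13=26
r5=26+19=45
r7=2-1=1
CMP r7, #0  (cmp 1,0)
BGT L2: taken
r5=45-13=32
r5=32+19=51
r7=1-1=0
CMP r7, #0  (cmp 0,0)
BGT L2: not taken
r5=51^9=58
halt.
Total executed instructions: 39.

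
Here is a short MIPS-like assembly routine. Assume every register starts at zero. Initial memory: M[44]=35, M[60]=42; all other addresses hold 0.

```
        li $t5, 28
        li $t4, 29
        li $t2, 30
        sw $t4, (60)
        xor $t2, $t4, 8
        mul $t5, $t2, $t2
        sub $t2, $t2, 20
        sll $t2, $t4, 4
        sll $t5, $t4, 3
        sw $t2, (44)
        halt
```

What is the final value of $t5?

li $t5, 28 → $t5=28
li $t4, 29 → $t4=29
li $t2, 30 → $t2=30
sw $t4, (60) → M[60]=29
xor $t2, $t4, 8 → $t2=29^8=21
mul $t5, $t2, $t2 → $t5=21*21=441
sub $t2, $t2, 20 → $t2=21-20=1
sll $t2, $t4, 4 → $t2=29<<4=464
sll $t5, $t4, 3 → $t5=29<<3=232
sw $t2, (44) → M[44]=464
halt.

232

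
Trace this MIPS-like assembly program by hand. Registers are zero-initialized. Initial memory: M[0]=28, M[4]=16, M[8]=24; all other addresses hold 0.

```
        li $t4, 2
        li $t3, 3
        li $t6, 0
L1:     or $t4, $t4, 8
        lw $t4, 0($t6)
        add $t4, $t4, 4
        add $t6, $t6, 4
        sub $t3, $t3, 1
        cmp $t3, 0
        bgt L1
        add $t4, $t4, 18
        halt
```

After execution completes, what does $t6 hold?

$t4=2
$t3=3
$t6=0
$t4=2|8=10
$t4=M[0]=28
$t4=28+4=32
$t6=0+4=4
$t3=3-1=2
cmp $t3, 0  (cmp 2,0)
bgt L1: taken
$t4=32|8=40
$t4=M[4]=16
$t4=16+4=20
$t6=4+4=8
$t3=2-1=1
cmp $t3, 0  (cmp 1,0)
bgt L1: taken
$t4=20|8=28
$t4=M[8]=24
$t4=24+4=28
$t6=8+4=12
$t3=1-1=0
cmp $t3, 0  (cmp 0,0)
bgt L1: not taken
$t4=28+18=46
halt.

12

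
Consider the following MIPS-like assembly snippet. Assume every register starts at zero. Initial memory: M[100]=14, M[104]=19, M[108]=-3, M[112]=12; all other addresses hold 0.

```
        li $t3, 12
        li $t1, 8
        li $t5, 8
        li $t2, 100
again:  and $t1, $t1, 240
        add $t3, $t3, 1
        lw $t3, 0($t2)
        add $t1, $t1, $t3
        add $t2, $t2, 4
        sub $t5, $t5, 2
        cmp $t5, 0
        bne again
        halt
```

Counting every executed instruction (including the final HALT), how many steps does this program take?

37

li $t3, 12 → $t3=12
li $t1, 8 → $t1=8
li $t5, 8 → $t5=8
li $t2, 100 → $t2=100
and $t1, $t1, 240 → $t1=8&240=0
add $t3, $t3, 1 → $t3=12+1=13
lw $t3, 0($t2) → $t3=M[100]=14
add $t1, $t1, $t3 → $t1=0+14=14
add $t2, $t2, 4 → $t2=100+4=104
sub $t5, $t5, 2 → $t5=8-2=6
cmp $t5, 0  (cmp 6,0)
bne again: taken
and $t1, $t1, 240 → $t1=14&240=0
add $t3, $t3, 1 → $t3=14+1=15
lw $t3, 0($t2) → $t3=M[104]=19
add $t1, $t1, $t3 → $t1=0+19=19
add $t2, $t2, 4 → $t2=104+4=108
sub $t5, $t5, 2 → $t5=6-2=4
cmp $t5, 0  (cmp 4,0)
bne again: taken
and $t1, $t1, 240 → $t1=19&240=16
add $t3, $t3, 1 → $t3=19+1=20
lw $t3, 0($t2) → $t3=M[108]=-3
add $t1, $t1, $t3 → $t1=16+(-3)=13
add $t2, $t2, 4 → $t2=108+4=112
sub $t5, $t5, 2 → $t5=4-2=2
cmp $t5, 0  (cmp 2,0)
bne again: taken
and $t1, $t1, 240 → $t1=13&240=0
add $t3, $t3, 1 → $t3=(-3)+1=-2
lw $t3, 0($t2) → $t3=M[112]=12
add $t1, $t1, $t3 → $t1=0+12=12
add $t2, $t2, 4 → $t2=112+4=116
sub $t5, $t5, 2 → $t5=2-2=0
cmp $t5, 0  (cmp 0,0)
bne again: not taken
halt.
Total executed instructions: 37.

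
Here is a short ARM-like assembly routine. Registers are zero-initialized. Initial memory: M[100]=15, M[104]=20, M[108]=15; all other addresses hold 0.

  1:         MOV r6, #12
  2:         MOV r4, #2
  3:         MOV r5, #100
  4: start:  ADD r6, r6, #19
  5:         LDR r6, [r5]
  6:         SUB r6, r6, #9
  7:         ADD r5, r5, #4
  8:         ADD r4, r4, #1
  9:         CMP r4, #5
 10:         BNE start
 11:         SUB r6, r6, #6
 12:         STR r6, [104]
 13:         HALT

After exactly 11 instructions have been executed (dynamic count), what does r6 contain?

r6=12
r4=2
r5=100
r6=12+19=31
r6=M[100]=15
r6=15-9=6
r5=100+4=104
r4=2+1=3
CMP r4, #5  (cmp 3,5)
BNE start: taken
r6=6+19=25
After step 11: r6 = 25.

25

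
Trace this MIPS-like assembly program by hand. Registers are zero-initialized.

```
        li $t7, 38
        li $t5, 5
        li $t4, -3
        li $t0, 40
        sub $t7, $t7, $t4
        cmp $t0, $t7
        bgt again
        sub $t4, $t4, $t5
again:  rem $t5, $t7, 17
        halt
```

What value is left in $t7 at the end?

after li $t7, 38: $t7=38
after li $t5, 5: $t5=5
after li $t4, -3: $t4=-3
after li $t0, 40: $t0=40
after sub $t7, $t7, $t4: $t7=38-(-3)=41
cmp $t0, $t7  (cmp 40,41)
bgt again: not taken
after sub $t4, $t4, $t5: $t4=(-3)-5=-8
after rem $t5, $t7, 17: $t5=41%17=7
halt.

41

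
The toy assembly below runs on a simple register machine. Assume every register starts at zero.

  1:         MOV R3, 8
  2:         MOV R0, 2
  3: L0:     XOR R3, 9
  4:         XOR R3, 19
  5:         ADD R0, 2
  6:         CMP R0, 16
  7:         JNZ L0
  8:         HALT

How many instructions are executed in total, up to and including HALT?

38

after MOV R3, 8: R3=8
after MOV R0, 2: R0=2
after XOR R3, 9: R3=8^9=1
after XOR R3, 19: R3=1^19=18
after ADD R0, 2: R0=2+2=4
CMP R0, 16  (cmp 4,16)
JNZ L0: taken
after XOR R3, 9: R3=18^9=27
after XOR R3, 19: R3=27^19=8
after ADD R0, 2: R0=4+2=6
CMP R0, 16  (cmp 6,16)
JNZ L0: taken
after XOR R3, 9: R3=8^9=1
after XOR R3, 19: R3=1^19=18
after ADD R0, 2: R0=6+2=8
CMP R0, 16  (cmp 8,16)
JNZ L0: taken
after XOR R3, 9: R3=18^9=27
after XOR R3, 19: R3=27^19=8
after ADD R0, 2: R0=8+2=10
CMP R0, 16  (cmp 10,16)
JNZ L0: taken
after XOR R3, 9: R3=8^9=1
after XOR R3, 19: R3=1^19=18
after ADD R0, 2: R0=10+2=12
CMP R0, 16  (cmp 12,16)
JNZ L0: taken
after XOR R3, 9: R3=18^9=27
after XOR R3, 19: R3=27^19=8
after ADD R0, 2: R0=12+2=14
CMP R0, 16  (cmp 14,16)
JNZ L0: taken
after XOR R3, 9: R3=8^9=1
after XOR R3, 19: R3=1^19=18
after ADD R0, 2: R0=14+2=16
CMP R0, 16  (cmp 16,16)
JNZ L0: not taken
halt.
Total executed instructions: 38.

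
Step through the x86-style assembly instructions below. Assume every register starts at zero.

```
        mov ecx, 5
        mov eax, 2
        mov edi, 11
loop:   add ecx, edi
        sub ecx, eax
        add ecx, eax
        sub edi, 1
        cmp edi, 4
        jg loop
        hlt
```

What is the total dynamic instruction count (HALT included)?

ecx=5
eax=2
edi=11
ecx=5+11=16
ecx=16-2=14
ecx=14+2=16
edi=11-1=10
cmp edi, 4  (cmp 10,4)
jg loop: taken
ecx=16+10=26
ecx=26-2=24
ecx=24+2=26
edi=10-1=9
cmp edi, 4  (cmp 9,4)
jg loop: taken
ecx=26+9=35
ecx=35-2=33
ecx=33+2=35
edi=9-1=8
cmp edi, 4  (cmp 8,4)
jg loop: taken
ecx=35+8=43
ecx=43-2=41
ecx=41+2=43
edi=8-1=7
cmp edi, 4  (cmp 7,4)
jg loop: taken
ecx=43+7=50
ecx=50-2=48
ecx=48+2=50
edi=7-1=6
cmp edi, 4  (cmp 6,4)
jg loop: taken
ecx=50+6=56
ecx=56-2=54
ecx=54+2=56
edi=6-1=5
cmp edi, 4  (cmp 5,4)
jg loop: taken
ecx=56+5=61
ecx=61-2=59
ecx=59+2=61
edi=5-1=4
cmp edi, 4  (cmp 4,4)
jg loop: not taken
halt.
Total executed instructions: 46.

46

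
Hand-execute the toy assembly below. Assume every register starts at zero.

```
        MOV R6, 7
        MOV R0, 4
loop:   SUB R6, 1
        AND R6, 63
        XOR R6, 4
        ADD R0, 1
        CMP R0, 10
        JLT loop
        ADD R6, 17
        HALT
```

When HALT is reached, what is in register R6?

74

R6=7
R0=4
R6=7-1=6
R6=6&63=6
R6=6^4=2
R0=4+1=5
CMP R0, 10  (cmp 5,10)
JLT loop: taken
R6=2-1=1
R6=1&63=1
R6=1^4=5
R0=5+1=6
CMP R0, 10  (cmp 6,10)
JLT loop: taken
R6=5-1=4
R6=4&63=4
R6=4^4=0
R0=6+1=7
CMP R0, 10  (cmp 7,10)
JLT loop: taken
R6=0-1=-1
R6=(-1)&63=63
R6=63^4=59
R0=7+1=8
CMP R0, 10  (cmp 8,10)
JLT loop: taken
R6=59-1=58
R6=58&63=58
R6=58^4=62
R0=8+1=9
CMP R0, 10  (cmp 9,10)
JLT loop: taken
R6=62-1=61
R6=61&63=61
R6=61^4=57
R0=9+1=10
CMP R0, 10  (cmp 10,10)
JLT loop: not taken
R6=57+17=74
halt.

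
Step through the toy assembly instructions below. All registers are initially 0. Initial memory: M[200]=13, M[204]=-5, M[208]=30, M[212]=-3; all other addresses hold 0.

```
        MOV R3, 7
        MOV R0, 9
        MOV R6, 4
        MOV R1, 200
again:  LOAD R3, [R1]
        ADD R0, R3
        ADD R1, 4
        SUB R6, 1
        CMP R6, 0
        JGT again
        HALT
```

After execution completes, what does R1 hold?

after MOV R3, 7: R3=7
after MOV R0, 9: R0=9
after MOV R6, 4: R6=4
after MOV R1, 200: R1=200
after LOAD R3, [R1]: R3=M[200]=13
after ADD R0, R3: R0=9+13=22
after ADD R1, 4: R1=200+4=204
after SUB R6, 1: R6=4-1=3
CMP R6, 0  (cmp 3,0)
JGT again: taken
after LOAD R3, [R1]: R3=M[204]=-5
after ADD R0, R3: R0=22+(-5)=17
after ADD R1, 4: R1=204+4=208
after SUB R6, 1: R6=3-1=2
CMP R6, 0  (cmp 2,0)
JGT again: taken
after LOAD R3, [R1]: R3=M[208]=30
after ADD R0, R3: R0=17+30=47
after ADD R1, 4: R1=208+4=212
after SUB R6, 1: R6=2-1=1
CMP R6, 0  (cmp 1,0)
JGT again: taken
after LOAD R3, [R1]: R3=M[212]=-3
after ADD R0, R3: R0=47+(-3)=44
after ADD R1, 4: R1=212+4=216
after SUB R6, 1: R6=1-1=0
CMP R6, 0  (cmp 0,0)
JGT again: not taken
halt.

216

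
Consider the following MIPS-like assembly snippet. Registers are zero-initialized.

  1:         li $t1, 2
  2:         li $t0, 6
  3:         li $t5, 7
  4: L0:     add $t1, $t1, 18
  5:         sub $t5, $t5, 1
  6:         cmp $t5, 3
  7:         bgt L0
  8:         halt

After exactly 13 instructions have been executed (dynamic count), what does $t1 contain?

li $t1, 2 → $t1=2
li $t0, 6 → $t0=6
li $t5, 7 → $t5=7
add $t1, $t1, 18 → $t1=2+18=20
sub $t5, $t5, 1 → $t5=7-1=6
cmp $t5, 3  (cmp 6,3)
bgt L0: taken
add $t1, $t1, 18 → $t1=20+18=38
sub $t5, $t5, 1 → $t5=6-1=5
cmp $t5, 3  (cmp 5,3)
bgt L0: taken
add $t1, $t1, 18 → $t1=38+18=56
sub $t5, $t5, 1 → $t5=5-1=4
After step 13: $t1 = 56.

56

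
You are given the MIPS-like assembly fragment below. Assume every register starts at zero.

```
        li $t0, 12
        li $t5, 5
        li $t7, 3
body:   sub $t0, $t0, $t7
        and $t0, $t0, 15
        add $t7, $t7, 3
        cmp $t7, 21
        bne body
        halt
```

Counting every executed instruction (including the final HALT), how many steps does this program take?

34

$t0=12
$t5=5
$t7=3
$t0=12-3=9
$t0=9&15=9
$t7=3+3=6
cmp $t7, 21  (cmp 6,21)
bne body: taken
$t0=9-6=3
$t0=3&15=3
$t7=6+3=9
cmp $t7, 21  (cmp 9,21)
bne body: taken
$t0=3-9=-6
$t0=(-6)&15=10
$t7=9+3=12
cmp $t7, 21  (cmp 12,21)
bne body: taken
$t0=10-12=-2
$t0=(-2)&15=14
$t7=12+3=15
cmp $t7, 21  (cmp 15,21)
bne body: taken
$t0=14-15=-1
$t0=(-1)&15=15
$t7=15+3=18
cmp $t7, 21  (cmp 18,21)
bne body: taken
$t0=15-18=-3
$t0=(-3)&15=13
$t7=18+3=21
cmp $t7, 21  (cmp 21,21)
bne body: not taken
halt.
Total executed instructions: 34.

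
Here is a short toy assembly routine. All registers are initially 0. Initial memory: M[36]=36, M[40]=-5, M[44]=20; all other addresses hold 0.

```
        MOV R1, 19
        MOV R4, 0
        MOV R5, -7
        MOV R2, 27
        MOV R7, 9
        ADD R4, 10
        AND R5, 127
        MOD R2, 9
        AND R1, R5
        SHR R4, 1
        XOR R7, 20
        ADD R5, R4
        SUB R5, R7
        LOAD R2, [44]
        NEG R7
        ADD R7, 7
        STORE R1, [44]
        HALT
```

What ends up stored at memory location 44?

MOV R1, 19 → R1=19
MOV R4, 0 → R4=0
MOV R5, -7 → R5=-7
MOV R2, 27 → R2=27
MOV R7, 9 → R7=9
ADD R4, 10 → R4=0+10=10
AND R5, 127 → R5=(-7)&127=121
MOD R2, 9 → R2=27%9=0
AND R1, R5 → R1=19&121=17
SHR R4, 1 → R4=10>>1=5
XOR R7, 20 → R7=9^20=29
ADD R5, R4 → R5=121+5=126
SUB R5, R7 → R5=126-29=97
LOAD R2, [44] → R2=M[44]=20
NEG R7 → R7=-(29)=-29
ADD R7, 7 → R7=(-29)+7=-22
STORE R1, [44] → M[44]=17
halt.

17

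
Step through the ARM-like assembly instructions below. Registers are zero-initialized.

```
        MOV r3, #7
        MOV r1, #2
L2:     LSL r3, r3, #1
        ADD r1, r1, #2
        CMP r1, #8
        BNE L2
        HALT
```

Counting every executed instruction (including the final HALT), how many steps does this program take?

15

MOV r3, #7 → r3=7
MOV r1, #2 → r1=2
LSL r3, r3, #1 → r3=7<<1=14
ADD r1, r1, #2 → r1=2+2=4
CMP r1, #8  (cmp 4,8)
BNE L2: taken
LSL r3, r3, #1 → r3=14<<1=28
ADD r1, r1, #2 → r1=4+2=6
CMP r1, #8  (cmp 6,8)
BNE L2: taken
LSL r3, r3, #1 → r3=28<<1=56
ADD r1, r1, #2 → r1=6+2=8
CMP r1, #8  (cmp 8,8)
BNE L2: not taken
halt.
Total executed instructions: 15.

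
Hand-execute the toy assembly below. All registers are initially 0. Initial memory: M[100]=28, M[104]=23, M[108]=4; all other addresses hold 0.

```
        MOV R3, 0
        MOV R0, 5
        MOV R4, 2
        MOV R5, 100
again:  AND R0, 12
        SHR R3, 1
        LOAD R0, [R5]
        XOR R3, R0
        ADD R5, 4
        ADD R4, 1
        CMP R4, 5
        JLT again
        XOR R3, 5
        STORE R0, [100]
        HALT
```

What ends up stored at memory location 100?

4

R3=0
R0=5
R4=2
R5=100
R0=5&12=4
R3=0>>1=0
R0=M[100]=28
R3=0^28=28
R5=100+4=104
R4=2+1=3
CMP R4, 5  (cmp 3,5)
JLT again: taken
R0=28&12=12
R3=28>>1=14
R0=M[104]=23
R3=14^23=25
R5=104+4=108
R4=3+1=4
CMP R4, 5  (cmp 4,5)
JLT again: taken
R0=23&12=4
R3=25>>1=12
R0=M[108]=4
R3=12^4=8
R5=108+4=112
R4=4+1=5
CMP R4, 5  (cmp 5,5)
JLT again: not taken
R3=8^5=13
STORE R0, [100] → M[100]=4
halt.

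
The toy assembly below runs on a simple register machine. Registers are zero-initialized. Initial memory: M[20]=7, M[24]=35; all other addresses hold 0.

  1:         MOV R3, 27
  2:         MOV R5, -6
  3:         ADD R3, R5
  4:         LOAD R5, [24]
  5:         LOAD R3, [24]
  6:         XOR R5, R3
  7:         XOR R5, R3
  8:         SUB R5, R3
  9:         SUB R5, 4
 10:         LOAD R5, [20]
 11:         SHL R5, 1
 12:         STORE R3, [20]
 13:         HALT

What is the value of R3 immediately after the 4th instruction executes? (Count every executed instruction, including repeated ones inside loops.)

MOV R3, 27 → R3=27
MOV R5, -6 → R5=-6
ADD R3, R5 → R3=27+(-6)=21
LOAD R5, [24] → R5=M[24]=35
After step 4: R3 = 21.

21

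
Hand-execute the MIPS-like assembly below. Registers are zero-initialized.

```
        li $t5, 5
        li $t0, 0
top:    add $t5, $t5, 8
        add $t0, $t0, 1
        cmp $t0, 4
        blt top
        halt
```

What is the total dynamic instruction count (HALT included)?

li $t5, 5 → $t5=5
li $t0, 0 → $t0=0
add $t5, $t5, 8 → $t5=5+8=13
add $t0, $t0, 1 → $t0=0+1=1
cmp $t0, 4  (cmp 1,4)
blt top: taken
add $t5, $t5, 8 → $t5=13+8=21
add $t0, $t0, 1 → $t0=1+1=2
cmp $t0, 4  (cmp 2,4)
blt top: taken
add $t5, $t5, 8 → $t5=21+8=29
add $t0, $t0, 1 → $t0=2+1=3
cmp $t0, 4  (cmp 3,4)
blt top: taken
add $t5, $t5, 8 → $t5=29+8=37
add $t0, $t0, 1 → $t0=3+1=4
cmp $t0, 4  (cmp 4,4)
blt top: not taken
halt.
Total executed instructions: 19.

19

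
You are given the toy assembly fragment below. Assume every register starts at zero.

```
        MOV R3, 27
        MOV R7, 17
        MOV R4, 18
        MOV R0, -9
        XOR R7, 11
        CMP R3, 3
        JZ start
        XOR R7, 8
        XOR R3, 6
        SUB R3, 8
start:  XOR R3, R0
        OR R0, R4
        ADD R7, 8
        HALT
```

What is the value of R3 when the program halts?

R3=27
R7=17
R4=18
R0=-9
R7=17^11=26
CMP R3, 3  (cmp 27,3)
JZ start: not taken
R7=26^8=18
R3=27^6=29
R3=29-8=21
R3=21^(-9)=-30
R0=(-9)|18=-9
R7=18+8=26
halt.

-30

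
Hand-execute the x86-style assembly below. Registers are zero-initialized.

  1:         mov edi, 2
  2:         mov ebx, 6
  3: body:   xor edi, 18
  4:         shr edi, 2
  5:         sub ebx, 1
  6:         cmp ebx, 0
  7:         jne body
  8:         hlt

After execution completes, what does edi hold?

edi=2
ebx=6
edi=2^18=16
edi=16>>2=4
ebx=6-1=5
cmp ebx, 0  (cmp 5,0)
jne body: taken
edi=4^18=22
edi=22>>2=5
ebx=5-1=4
cmp ebx, 0  (cmp 4,0)
jne body: taken
edi=5^18=23
edi=23>>2=5
ebx=4-1=3
cmp ebx, 0  (cmp 3,0)
jne body: taken
edi=5^18=23
edi=23>>2=5
ebx=3-1=2
cmp ebx, 0  (cmp 2,0)
jne body: taken
edi=5^18=23
edi=23>>2=5
ebx=2-1=1
cmp ebx, 0  (cmp 1,0)
jne body: taken
edi=5^18=23
edi=23>>2=5
ebx=1-1=0
cmp ebx, 0  (cmp 0,0)
jne body: not taken
halt.

5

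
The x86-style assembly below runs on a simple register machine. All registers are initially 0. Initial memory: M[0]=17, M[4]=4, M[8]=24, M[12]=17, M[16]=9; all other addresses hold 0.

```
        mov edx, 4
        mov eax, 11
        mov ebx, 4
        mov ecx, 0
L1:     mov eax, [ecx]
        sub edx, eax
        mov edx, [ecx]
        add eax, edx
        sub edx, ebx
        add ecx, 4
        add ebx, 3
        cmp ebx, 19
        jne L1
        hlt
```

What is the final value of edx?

edx=4
eax=11
ebx=4
ecx=0
eax=M[0]=17
edx=4-17=-13
edx=M[0]=17
eax=17+17=34
edx=17-4=13
ecx=0+4=4
ebx=4+3=7
cmp ebx, 19  (cmp 7,19)
jne L1: taken
eax=M[4]=4
edx=13-4=9
edx=M[4]=4
eax=4+4=8
edx=4-7=-3
ecx=4+4=8
ebx=7+3=10
cmp ebx, 19  (cmp 10,19)
jne L1: taken
eax=M[8]=24
edx=(-3)-24=-27
edx=M[8]=24
eax=24+24=48
edx=24-10=14
ecx=8+4=12
ebx=10+3=13
cmp ebx, 19  (cmp 13,19)
jne L1: taken
eax=M[12]=17
edx=14-17=-3
edx=M[12]=17
eax=17+17=34
edx=17-13=4
ecx=12+4=16
ebx=13+3=16
cmp ebx, 19  (cmp 16,19)
jne L1: taken
eax=M[16]=9
edx=4-9=-5
edx=M[16]=9
eax=9+9=18
edx=9-16=-7
ecx=16+4=20
ebx=16+3=19
cmp ebx, 19  (cmp 19,19)
jne L1: not taken
halt.

-7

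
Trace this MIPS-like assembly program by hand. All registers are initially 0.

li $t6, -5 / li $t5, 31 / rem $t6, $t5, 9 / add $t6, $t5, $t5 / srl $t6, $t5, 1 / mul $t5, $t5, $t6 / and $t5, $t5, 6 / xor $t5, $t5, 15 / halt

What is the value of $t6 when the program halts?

li $t6, -5 → $t6=-5
li $t5, 31 → $t5=31
rem $t6, $t5, 9 → $t6=31%9=4
add $t6, $t5, $t5 → $t6=31+31=62
srl $t6, $t5, 1 → $t6=31>>1=15
mul $t5, $t5, $t6 → $t5=31*15=465
and $t5, $t5, 6 → $t5=465&6=0
xor $t5, $t5, 15 → $t5=0^15=15
halt.

15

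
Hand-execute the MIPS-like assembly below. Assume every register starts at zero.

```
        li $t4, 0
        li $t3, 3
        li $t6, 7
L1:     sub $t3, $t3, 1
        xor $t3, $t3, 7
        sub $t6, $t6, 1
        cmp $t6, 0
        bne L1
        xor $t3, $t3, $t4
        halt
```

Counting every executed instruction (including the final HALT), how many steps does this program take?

li $t4, 0 → $t4=0
li $t3, 3 → $t3=3
li $t6, 7 → $t6=7
sub $t3, $t3, 1 → $t3=3-1=2
xor $t3, $t3, 7 → $t3=2^7=5
sub $t6, $t6, 1 → $t6=7-1=6
cmp $t6, 0  (cmp 6,0)
bne L1: taken
sub $t3, $t3, 1 → $t3=5-1=4
xor $t3, $t3, 7 → $t3=4^7=3
sub $t6, $t6, 1 → $t6=6-1=5
cmp $t6, 0  (cmp 5,0)
bne L1: taken
sub $t3, $t3, 1 → $t3=3-1=2
xor $t3, $t3, 7 → $t3=2^7=5
sub $t6, $t6, 1 → $t6=5-1=4
cmp $t6, 0  (cmp 4,0)
bne L1: taken
sub $t3, $t3, 1 → $t3=5-1=4
xor $t3, $t3, 7 → $t3=4^7=3
sub $t6, $t6, 1 → $t6=4-1=3
cmp $t6, 0  (cmp 3,0)
bne L1: taken
sub $t3, $t3, 1 → $t3=3-1=2
xor $t3, $t3, 7 → $t3=2^7=5
sub $t6, $t6, 1 → $t6=3-1=2
cmp $t6, 0  (cmp 2,0)
bne L1: taken
sub $t3, $t3, 1 → $t3=5-1=4
xor $t3, $t3, 7 → $t3=4^7=3
sub $t6, $t6, 1 → $t6=2-1=1
cmp $t6, 0  (cmp 1,0)
bne L1: taken
sub $t3, $t3, 1 → $t3=3-1=2
xor $t3, $t3, 7 → $t3=2^7=5
sub $t6, $t6, 1 → $t6=1-1=0
cmp $t6, 0  (cmp 0,0)
bne L1: not taken
xor $t3, $t3, $t4 → $t3=5^0=5
halt.
Total executed instructions: 40.

40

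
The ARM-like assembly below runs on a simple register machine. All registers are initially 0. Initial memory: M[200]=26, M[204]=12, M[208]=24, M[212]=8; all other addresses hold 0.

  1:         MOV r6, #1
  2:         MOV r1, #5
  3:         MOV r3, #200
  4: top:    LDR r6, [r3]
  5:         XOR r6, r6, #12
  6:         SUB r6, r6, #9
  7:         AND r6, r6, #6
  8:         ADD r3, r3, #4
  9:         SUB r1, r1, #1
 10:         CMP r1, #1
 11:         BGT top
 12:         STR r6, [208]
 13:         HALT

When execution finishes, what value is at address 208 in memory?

MOV r6, #1 → r6=1
MOV r1, #5 → r1=5
MOV r3, #200 → r3=200
LDR r6, [r3] → r6=M[200]=26
XOR r6, r6, #12 → r6=26^12=22
SUB r6, r6, #9 → r6=22-9=13
AND r6, r6, #6 → r6=13&6=4
ADD r3, r3, #4 → r3=200+4=204
SUB r1, r1, #1 → r1=5-1=4
CMP r1, #1  (cmp 4,1)
BGT top: taken
LDR r6, [r3] → r6=M[204]=12
XOR r6, r6, #12 → r6=12^12=0
SUB r6, r6, #9 → r6=0-9=-9
AND r6, r6, #6 → r6=(-9)&6=6
ADD r3, r3, #4 → r3=204+4=208
SUB r1, r1, #1 → r1=4-1=3
CMP r1, #1  (cmp 3,1)
BGT top: taken
LDR r6, [r3] → r6=M[208]=24
XOR r6, r6, #12 → r6=24^12=20
SUB r6, r6, #9 → r6=20-9=11
AND r6, r6, #6 → r6=11&6=2
ADD r3, r3, #4 → r3=208+4=212
SUB r1, r1, #1 → r1=3-1=2
CMP r1, #1  (cmp 2,1)
BGT top: taken
LDR r6, [r3] → r6=M[212]=8
XOR r6, r6, #12 → r6=8^12=4
SUB r6, r6, #9 → r6=4-9=-5
AND r6, r6, #6 → r6=(-5)&6=2
ADD r3, r3, #4 → r3=212+4=216
SUB r1, r1, #1 → r1=2-1=1
CMP r1, #1  (cmp 1,1)
BGT top: not taken
STR r6, [208] → M[208]=2
halt.

2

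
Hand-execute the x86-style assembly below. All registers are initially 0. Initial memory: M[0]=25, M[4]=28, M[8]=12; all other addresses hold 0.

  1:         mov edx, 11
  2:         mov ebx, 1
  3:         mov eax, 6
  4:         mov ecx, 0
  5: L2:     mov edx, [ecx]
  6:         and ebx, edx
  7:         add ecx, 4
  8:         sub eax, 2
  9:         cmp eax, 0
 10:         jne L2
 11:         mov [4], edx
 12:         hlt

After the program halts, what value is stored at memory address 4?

12

after mov edx, 11: edx=11
after mov ebx, 1: ebx=1
after mov eax, 6: eax=6
after mov ecx, 0: ecx=0
after mov edx, [ecx]: edx=M[0]=25
after and ebx, edx: ebx=1&25=1
after add ecx, 4: ecx=0+4=4
after sub eax, 2: eax=6-2=4
cmp eax, 0  (cmp 4,0)
jne L2: taken
after mov edx, [ecx]: edx=M[4]=28
after and ebx, edx: ebx=1&28=0
after add ecx, 4: ecx=4+4=8
after sub eax, 2: eax=4-2=2
cmp eax, 0  (cmp 2,0)
jne L2: taken
after mov edx, [ecx]: edx=M[8]=12
after and ebx, edx: ebx=0&12=0
after add ecx, 4: ecx=8+4=12
after sub eax, 2: eax=2-2=0
cmp eax, 0  (cmp 0,0)
jne L2: not taken
mov [4], edx → M[4]=12
halt.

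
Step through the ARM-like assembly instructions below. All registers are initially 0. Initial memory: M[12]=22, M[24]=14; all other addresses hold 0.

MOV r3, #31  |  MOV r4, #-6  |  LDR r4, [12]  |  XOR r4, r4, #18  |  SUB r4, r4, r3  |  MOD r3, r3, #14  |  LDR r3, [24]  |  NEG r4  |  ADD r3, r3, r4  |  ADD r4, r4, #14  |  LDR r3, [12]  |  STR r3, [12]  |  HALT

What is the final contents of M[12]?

22

r3=31
r4=-6
r4=M[12]=22
r4=22^18=4
r4=4-31=-27
r3=31%14=3
r3=M[24]=14
r4=-(-27)=27
r3=14+27=41
r4=27+14=41
r3=M[12]=22
STR r3, [12] → M[12]=22
halt.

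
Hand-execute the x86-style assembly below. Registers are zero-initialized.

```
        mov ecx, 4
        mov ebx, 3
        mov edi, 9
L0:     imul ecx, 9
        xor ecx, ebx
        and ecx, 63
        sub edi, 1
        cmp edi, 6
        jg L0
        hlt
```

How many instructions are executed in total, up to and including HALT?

after mov ecx, 4: ecx=4
after mov ebx, 3: ebx=3
after mov edi, 9: edi=9
after imul ecx, 9: ecx=4*9=36
after xor ecx, ebx: ecx=36^3=39
after and ecx, 63: ecx=39&63=39
after sub edi, 1: edi=9-1=8
cmp edi, 6  (cmp 8,6)
jg L0: taken
after imul ecx, 9: ecx=39*9=351
after xor ecx, ebx: ecx=351^3=348
after and ecx, 63: ecx=348&63=28
after sub edi, 1: edi=8-1=7
cmp edi, 6  (cmp 7,6)
jg L0: taken
after imul ecx, 9: ecx=28*9=252
after xor ecx, ebx: ecx=252^3=255
after and ecx, 63: ecx=255&63=63
after sub edi, 1: edi=7-1=6
cmp edi, 6  (cmp 6,6)
jg L0: not taken
halt.
Total executed instructions: 22.

22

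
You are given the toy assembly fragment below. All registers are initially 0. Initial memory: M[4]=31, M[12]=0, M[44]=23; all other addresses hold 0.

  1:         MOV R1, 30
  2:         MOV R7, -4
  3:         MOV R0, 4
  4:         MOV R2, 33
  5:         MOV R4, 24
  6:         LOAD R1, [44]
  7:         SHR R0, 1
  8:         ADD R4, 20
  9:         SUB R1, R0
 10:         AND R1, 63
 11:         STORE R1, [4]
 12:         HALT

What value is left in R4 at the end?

after MOV R1, 30: R1=30
after MOV R7, -4: R7=-4
after MOV R0, 4: R0=4
after MOV R2, 33: R2=33
after MOV R4, 24: R4=24
after LOAD R1, [44]: R1=M[44]=23
after SHR R0, 1: R0=4>>1=2
after ADD R4, 20: R4=24+20=44
after SUB R1, R0: R1=23-2=21
after AND R1, 63: R1=21&63=21
STORE R1, [4] → M[4]=21
halt.

44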